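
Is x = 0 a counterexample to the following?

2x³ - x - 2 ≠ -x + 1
Substitute x = 0 into the relation:
x = 0: LHS = 2·0³ - 0 - 2 = -2, RHS = -0 + 1 = 1; -2 ≠ 1 — holds

The relation holds at x = 0, so it is not a counterexample.

Answer: No, x = 0 is not a counterexample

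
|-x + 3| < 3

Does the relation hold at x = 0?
x = 0: LHS = |-0 + 3| = |3| = 3; 3 < 3 — FAILS

The relation fails at x = 0, so x = 0 is a counterexample.

Answer: No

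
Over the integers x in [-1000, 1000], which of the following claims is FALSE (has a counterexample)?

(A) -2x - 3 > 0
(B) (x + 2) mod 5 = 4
(A) x = 0: LHS = -2·0 - 3 = -3; -3 > 0 — FAILS
(B) x = 0: LHS = (0 + 2) mod 5 = 2 mod 5 = 2; 2 = 4 — FAILS

Answer: Both A and B are false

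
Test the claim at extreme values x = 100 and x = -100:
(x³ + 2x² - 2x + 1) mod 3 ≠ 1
x = 100: LHS = (100³ + 2·100² - 2·100 + 1) mod 3 = 1019801 mod 3 = 2; 2 ≠ 1 — holds
x = -100: LHS = ((-100)³ + 2·(-100)² - 2·(-100) + 1) mod 3 = (-979799) mod 3 = 1; 1 ≠ 1 — FAILS

Answer: Partially: holds for x = 100, fails for x = -100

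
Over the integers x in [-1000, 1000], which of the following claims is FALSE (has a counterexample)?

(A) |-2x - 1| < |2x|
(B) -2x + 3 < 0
(A) x = 0: LHS = |-2·0 - 1| = |-1| = 1, RHS = |2·0| = |0| = 0; 1 < 0 — FAILS
(B) x = 0: LHS = -2·0 + 3 = 3; 3 < 0 — FAILS

Answer: Both A and B are false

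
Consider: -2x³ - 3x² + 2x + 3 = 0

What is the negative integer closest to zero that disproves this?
Testing negative integers from -1 downward:
x = -1: LHS = -2·(-1)³ - 3·(-1)² + 2·(-1) + 3 = 0; 0 = 0 — holds
x = -2: LHS = -2·(-2)³ - 3·(-2)² + 2·(-2) + 3 = 3; 3 = 0 — FAILS  ← closest negative counterexample to 0

Answer: x = -2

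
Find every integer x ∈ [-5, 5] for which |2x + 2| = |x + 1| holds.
Holds for: {-1}
Fails for: {-5, -4, -3, -2, 0, 1, 2, 3, 4, 5}

Answer: {-1}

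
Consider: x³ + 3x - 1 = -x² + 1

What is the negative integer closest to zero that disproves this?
Testing negative integers from -1 downward:
x = -1: LHS = (-1)³ + 3·(-1) - 1 = -5, RHS = -(-1)² + 1 = 0; -5 = 0 — FAILS  ← closest negative counterexample to 0

Answer: x = -1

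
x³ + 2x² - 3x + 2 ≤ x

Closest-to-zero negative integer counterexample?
Testing negative integers from -1 downward:
x = -1: LHS = (-1)³ + 2·(-1)² - 3·(-1) + 2 = 6; 6 ≤ -1 — FAILS  ← closest negative counterexample to 0

Answer: x = -1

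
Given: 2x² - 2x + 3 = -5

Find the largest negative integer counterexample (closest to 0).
Testing negative integers from -1 downward:
x = -1: LHS = 2·(-1)² - 2·(-1) + 3 = 7; 7 = -5 — FAILS  ← closest negative counterexample to 0

Answer: x = -1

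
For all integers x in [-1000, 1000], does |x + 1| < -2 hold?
The claim fails at x = 0:
x = 0: LHS = |0 + 1| = |1| = 1; 1 < -2 — FAILS

Because a single integer refutes it, the statement is false.

Answer: False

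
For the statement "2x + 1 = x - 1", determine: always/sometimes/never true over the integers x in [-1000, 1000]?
Holds at x = -2: LHS = 2·(-2) + 1 = -3, RHS = (-2) - 1 = -3; -3 = -3 — holds
Fails at x = 0: LHS = 2·0 + 1 = 1, RHS = 0 - 1 = -1; 1 = -1 — FAILS
It is satisfied by some integers in the range but not all.

Answer: Sometimes true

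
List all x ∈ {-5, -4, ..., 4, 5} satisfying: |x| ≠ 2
Holds for: {-5, -4, -3, -1, 0, 1, 3, 4, 5}
Fails for: {-2, 2}

Answer: {-5, -4, -3, -1, 0, 1, 3, 4, 5}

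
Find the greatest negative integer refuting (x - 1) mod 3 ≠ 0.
Testing negative integers from -1 downward:
x = -1: LHS = ((-1) - 1) mod 3 = (-2) mod 3 = 1; 1 ≠ 0 — holds
x = -2: LHS = ((-2) - 1) mod 3 = (-3) mod 3 = 0; 0 ≠ 0 — FAILS  ← closest negative counterexample to 0

Answer: x = -2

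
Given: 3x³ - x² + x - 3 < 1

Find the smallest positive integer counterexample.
Testing positive integers:
x = 1: LHS = 3·1³ - 1² + 1 - 3 = 0; 0 < 1 — holds
x = 2: LHS = 3·2³ - 2² + 2 - 3 = 19; 19 < 1 — FAILS  ← smallest positive counterexample

Answer: x = 2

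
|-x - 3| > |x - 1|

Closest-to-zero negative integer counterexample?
Testing negative integers from -1 downward:
x = -1: LHS = |-(-1) - 3| = |-2| = 2, RHS = |(-1) - 1| = |-2| = 2; 2 > 2 — FAILS  ← closest negative counterexample to 0

Answer: x = -1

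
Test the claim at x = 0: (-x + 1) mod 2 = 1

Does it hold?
x = 0: LHS = (-0 + 1) mod 2 = 1 mod 2 = 1; 1 = 1 — holds

The relation is satisfied at x = 0.

Answer: Yes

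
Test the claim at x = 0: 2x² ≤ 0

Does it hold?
x = 0: LHS = 2·0² = 0; 0 ≤ 0 — holds

The relation is satisfied at x = 0.

Answer: Yes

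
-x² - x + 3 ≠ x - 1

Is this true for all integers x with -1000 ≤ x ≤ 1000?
Track d = LHS − RHS over the integers in [-1000, 1000]. Equality would need d = 0, but d changes sign only between consecutive integers, jumping over 0:
x = -4: LHS = -(-4)² - (-4) + 3 = -9, RHS = (-4) - 1 = -5; -9 ≠ -5 — holds  (d = -4)
x = -3: LHS = -(-3)² - (-3) + 3 = -3, RHS = (-3) - 1 = -4; -3 ≠ -4 — holds  (d = 1)
x = 1: LHS = -1² - 1 + 3 = 1, RHS = 1 - 1 = 0; 1 ≠ 0 — holds  (d = 1)
x = 2: LHS = -2² - 2 + 3 = -3, RHS = 2 - 1 = 1; -3 ≠ 1 — holds  (d = -4)
Away from these crossings d keeps a constant sign, and checking every integer in [-1000, 1000] confirms d ≠ 0 throughout. Hence the two sides are never equal, so the relation holds for every integer in [-1000, 1000].

No counterexample exists.

Answer: True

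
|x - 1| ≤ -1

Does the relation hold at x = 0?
x = 0: LHS = |0 - 1| = |-1| = 1; 1 ≤ -1 — FAILS

The relation fails at x = 0, so x = 0 is a counterexample.

Answer: No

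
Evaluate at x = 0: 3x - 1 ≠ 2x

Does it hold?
x = 0: LHS = 3·0 - 1 = -1, RHS = 2·0 = 0; -1 ≠ 0 — holds

The relation is satisfied at x = 0.

Answer: Yes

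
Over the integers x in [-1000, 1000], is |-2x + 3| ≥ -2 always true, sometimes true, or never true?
An absolute value is never negative, so the left side is ≥ 0 for every x, while the right side is -2. Tightest case in [-1000, 1000] is x = 1:
x = 1: LHS = |-2·1 + 3| = |1| = 1; 1 ≥ -2 — holds
Hence LHS − RHS is never negative, i.e. LHS ≥ RHS throughout, so the relation holds for every integer in [-1000, 1000].

No counterexample exists.

Answer: Always true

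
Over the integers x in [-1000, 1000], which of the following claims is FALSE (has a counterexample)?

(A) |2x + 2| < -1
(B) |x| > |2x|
(A) x = 0: LHS = |2·0 + 2| = |2| = 2; 2 < -1 — FAILS
(B) x = 0: LHS = |0| = 0, RHS = |2·0| = |0| = 0; 0 > 0 — FAILS

Answer: Both A and B are false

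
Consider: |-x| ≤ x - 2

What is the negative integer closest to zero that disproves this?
Testing negative integers from -1 downward:
x = -1: LHS = |-(-1)| = |1| = 1, RHS = (-1) - 2 = -3; 1 ≤ -3 — FAILS  ← closest negative counterexample to 0

Answer: x = -1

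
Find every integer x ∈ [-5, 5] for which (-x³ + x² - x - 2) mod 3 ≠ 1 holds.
Holds for: {-5, -2, 1, 4}
Fails for: {-4, -3, -1, 0, 2, 3, 5}

Answer: {-5, -2, 1, 4}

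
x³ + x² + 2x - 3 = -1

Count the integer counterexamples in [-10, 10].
Counterexamples in [-10, 10]: {-10, -9, -8, -7, -6, -5, -4, -3, -2, -1, 0, 1, 2, 3, 4, 5, 6, 7, 8, 9, 10}.

Counting them gives 21 values.

Answer: 21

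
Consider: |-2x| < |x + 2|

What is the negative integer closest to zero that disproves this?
Testing negative integers from -1 downward:
x = -1: LHS = |-2·(-1)| = |2| = 2, RHS = |(-1) + 2| = |1| = 1; 2 < 1 — FAILS  ← closest negative counterexample to 0

Answer: x = -1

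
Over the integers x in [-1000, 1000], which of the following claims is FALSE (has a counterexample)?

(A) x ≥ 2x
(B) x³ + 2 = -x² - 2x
(A) x = 1: RHS = 2·1 = 2; 1 ≥ 2 — FAILS
(B) x = 0: LHS = 0³ + 2 = 2, RHS = -0² - 2·0 = 0; 2 = 0 — FAILS

Answer: Both A and B are false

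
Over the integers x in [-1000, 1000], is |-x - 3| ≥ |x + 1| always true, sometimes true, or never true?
Holds at x = 0: LHS = |-0 - 3| = |-3| = 3, RHS = |0 + 1| = |1| = 1; 3 ≥ 1 — holds
Fails at x = -3: LHS = |-(-3) - 3| = |0| = 0, RHS = |(-3) + 1| = |-2| = 2; 0 ≥ 2 — FAILS
It is satisfied by some integers in the range but not all.

Answer: Sometimes true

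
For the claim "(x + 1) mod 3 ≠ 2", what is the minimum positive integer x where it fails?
Testing positive integers:
x = 1: LHS = (1 + 1) mod 3 = 2 mod 3 = 2; 2 ≠ 2 — FAILS  ← smallest positive counterexample

Answer: x = 1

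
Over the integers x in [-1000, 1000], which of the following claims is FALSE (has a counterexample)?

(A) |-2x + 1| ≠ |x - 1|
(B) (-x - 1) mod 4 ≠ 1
(A) x = 0: LHS = |-2·0 + 1| = |1| = 1, RHS = |0 - 1| = |-1| = 1; 1 ≠ 1 — FAILS
(B) x = 2: LHS = (-2 - 1) mod 4 = (-3) mod 4 = 1; 1 ≠ 1 — FAILS

Answer: Both A and B are false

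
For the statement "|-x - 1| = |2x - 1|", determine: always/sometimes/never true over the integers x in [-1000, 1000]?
Holds at x = 0: LHS = |-0 - 1| = |-1| = 1, RHS = |2·0 - 1| = |-1| = 1; 1 = 1 — holds
Fails at x = 1: LHS = |-1 - 1| = |-2| = 2, RHS = |2·1 - 1| = |1| = 1; 2 = 1 — FAILS
It is satisfied by some integers in the range but not all.

Answer: Sometimes true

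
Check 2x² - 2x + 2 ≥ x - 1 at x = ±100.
x = 100: LHS = 2·100² - 2·100 + 2 = 19802, RHS = 100 - 1 = 99; 19802 ≥ 99 — holds
x = -100: LHS = 2·(-100)² - 2·(-100) + 2 = 20202, RHS = (-100) - 1 = -101; 20202 ≥ -101 — holds

Answer: Yes, holds for both x = 100 and x = -100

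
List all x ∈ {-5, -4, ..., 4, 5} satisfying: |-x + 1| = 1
Holds for: {0, 2}
Fails for: {-5, -4, -3, -2, -1, 1, 3, 4, 5}

Answer: {0, 2}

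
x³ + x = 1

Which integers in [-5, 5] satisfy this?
Track d = LHS − RHS over the integers in [-5, 5]. Equality would need d = 0, but d changes sign only between consecutive integers, jumping over 0:
x = 0: LHS = 0³ + 0 = 0; 0 = 1 — FAILS  (d = -1)
x = 1: LHS = 1³ + 1 = 2; 2 = 1 — FAILS  (d = 1)
Away from these crossings d keeps a constant sign, and checking every integer in [-5, 5] confirms d ≠ 0 throughout. Hence the two sides are never equal, so the claimed relation (=) fails for every integer in [-5, 5].

Answer: None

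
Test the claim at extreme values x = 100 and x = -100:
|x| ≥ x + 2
x = 100: LHS = |100| = 100, RHS = 100 + 2 = 102; 100 ≥ 102 — FAILS
x = -100: LHS = |-100| = 100, RHS = (-100) + 2 = -98; 100 ≥ -98 — holds

Answer: Partially: fails for x = 100, holds for x = -100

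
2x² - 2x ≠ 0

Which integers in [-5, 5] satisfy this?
Holds for: {-5, -4, -3, -2, -1, 2, 3, 4, 5}
Fails for: {0, 1}

Answer: {-5, -4, -3, -2, -1, 2, 3, 4, 5}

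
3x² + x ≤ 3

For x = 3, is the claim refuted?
Substitute x = 3 into the relation:
x = 3: LHS = 3·3² + 3 = 30; 30 ≤ 3 — FAILS

Since the claim fails at x = 3, this value is a counterexample.

Answer: Yes, x = 3 is a counterexample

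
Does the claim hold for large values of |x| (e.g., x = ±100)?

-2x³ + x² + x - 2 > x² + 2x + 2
x = 100: LHS = -2·100³ + 100² + 100 - 2 = -1989902, RHS = 100² + 2·100 + 2 = 10202; -1989902 > 10202 — FAILS
x = -100: LHS = -2·(-100)³ + (-100)² + (-100) - 2 = 2009898, RHS = (-100)² + 2·(-100) + 2 = 9802; 2009898 > 9802 — holds

Answer: Partially: fails for x = 100, holds for x = -100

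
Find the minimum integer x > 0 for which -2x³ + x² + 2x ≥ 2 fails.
Testing positive integers:
x = 1: LHS = -2·1³ + 1² + 2·1 = 1; 1 ≥ 2 — FAILS  ← smallest positive counterexample

Answer: x = 1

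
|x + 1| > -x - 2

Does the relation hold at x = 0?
x = 0: LHS = |0 + 1| = |1| = 1, RHS = -0 - 2 = -2; 1 > -2 — holds

The relation is satisfied at x = 0.

Answer: Yes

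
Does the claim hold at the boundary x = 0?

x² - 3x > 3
x = 0: LHS = 0² - 3·0 = 0; 0 > 3 — FAILS

The relation fails at x = 0, so x = 0 is a counterexample.

Answer: No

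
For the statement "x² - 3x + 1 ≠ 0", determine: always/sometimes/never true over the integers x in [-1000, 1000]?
Track d = LHS − RHS over the integers in [-1000, 1000]. Equality would need d = 0, but d changes sign only between consecutive integers, jumping over 0:
x = 0: LHS = 0² - 3·0 + 1 = 1; 1 ≠ 0 — holds  (d = 1)
x = 1: LHS = 1² - 3·1 + 1 = -1; -1 ≠ 0 — holds  (d = -1)
x = 2: LHS = 2² - 3·2 + 1 = -1; -1 ≠ 0 — holds  (d = -1)
x = 3: LHS = 3² - 3·3 + 1 = 1; 1 ≠ 0 — holds  (d = 1)
Away from these crossings d keeps a constant sign, and checking every integer in [-1000, 1000] confirms d ≠ 0 throughout. Hence the two sides are never equal, so the relation holds for every integer in [-1000, 1000].

No counterexample exists.

Answer: Always true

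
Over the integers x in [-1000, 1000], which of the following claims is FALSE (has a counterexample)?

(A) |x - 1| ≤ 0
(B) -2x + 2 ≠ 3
(A) x = 0: LHS = |0 - 1| = |-1| = 1; 1 ≤ 0 — FAILS

(B) Track d = LHS − RHS over the integers in [-1000, 1000]. Equality would need d = 0, but d changes sign only between consecutive integers, jumping over 0:
x = -1: LHS = -2·(-1) + 2 = 4; 4 ≠ 3 — holds  (d = 1)
x = 0: LHS = -2·0 + 2 = 2; 2 ≠ 3 — holds  (d = -1)
Away from these crossings d keeps a constant sign, and checking every integer in [-1000, 1000] confirms d ≠ 0 throughout. Hence the two sides are never equal, so the relation holds for every integer in [-1000, 1000].

Only (A) has a counterexample.

Answer: A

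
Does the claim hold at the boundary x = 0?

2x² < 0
x = 0: LHS = 2·0² = 0; 0 < 0 — FAILS

The relation fails at x = 0, so x = 0 is a counterexample.

Answer: No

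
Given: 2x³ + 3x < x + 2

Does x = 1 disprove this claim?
Substitute x = 1 into the relation:
x = 1: LHS = 2·1³ + 3·1 = 5, RHS = 1 + 2 = 3; 5 < 3 — FAILS

Since the claim fails at x = 1, this value is a counterexample.

Answer: Yes, x = 1 is a counterexample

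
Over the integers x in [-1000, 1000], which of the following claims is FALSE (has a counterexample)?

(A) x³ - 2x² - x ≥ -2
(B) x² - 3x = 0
(A) x = -2: LHS = (-2)³ - 2·(-2)² - (-2) = -14; -14 ≥ -2 — FAILS
(B) x = 1: LHS = 1² - 3·1 = -2; -2 = 0 — FAILS

Answer: Both A and B are false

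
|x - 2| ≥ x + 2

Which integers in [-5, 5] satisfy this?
Holds for: {-5, -4, -3, -2, -1, 0}
Fails for: {1, 2, 3, 4, 5}

Answer: {-5, -4, -3, -2, -1, 0}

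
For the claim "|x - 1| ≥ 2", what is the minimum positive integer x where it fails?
Testing positive integers:
x = 1: LHS = |1 - 1| = |0| = 0; 0 ≥ 2 — FAILS  ← smallest positive counterexample

Answer: x = 1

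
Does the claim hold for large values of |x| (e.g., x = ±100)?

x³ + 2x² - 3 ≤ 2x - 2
x = 100: LHS = 100³ + 2·100² - 3 = 1019997, RHS = 2·100 - 2 = 198; 1019997 ≤ 198 — FAILS
x = -100: LHS = (-100)³ + 2·(-100)² - 3 = -980003, RHS = 2·(-100) - 2 = -202; -980003 ≤ -202 — holds

Answer: Partially: fails for x = 100, holds for x = -100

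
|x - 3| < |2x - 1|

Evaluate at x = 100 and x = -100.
x = 100: LHS = |100 - 3| = |97| = 97, RHS = |2·100 - 1| = |199| = 199; 97 < 199 — holds
x = -100: LHS = |(-100) - 3| = |-103| = 103, RHS = |2·(-100) - 1| = |-201| = 201; 103 < 201 — holds

Answer: Yes, holds for both x = 100 and x = -100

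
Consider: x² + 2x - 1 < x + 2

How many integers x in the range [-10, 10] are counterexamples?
Counterexamples in [-10, 10]: {-10, -9, -8, -7, -6, -5, -4, -3, 2, 3, 4, 5, 6, 7, 8, 9, 10}.

Counting them gives 17 values.

Answer: 17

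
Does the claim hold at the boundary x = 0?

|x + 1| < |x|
x = 0: LHS = |0 + 1| = |1| = 1, RHS = |0| = 0; 1 < 0 — FAILS

The relation fails at x = 0, so x = 0 is a counterexample.

Answer: No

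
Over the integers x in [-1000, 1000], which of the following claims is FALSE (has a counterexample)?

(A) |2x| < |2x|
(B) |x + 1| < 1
(A) x = 0: LHS = |2·0| = |0| = 0, RHS = |2·0| = |0| = 0; 0 < 0 — FAILS
(B) x = 0: LHS = |0 + 1| = |1| = 1; 1 < 1 — FAILS

Answer: Both A and B are false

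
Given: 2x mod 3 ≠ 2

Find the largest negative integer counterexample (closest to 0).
Testing negative integers from -1 downward:
x = -1: LHS = (2·(-1)) mod 3 = (-2) mod 3 = 1; 1 ≠ 2 — holds
x = -2: LHS = (2·(-2)) mod 3 = (-4) mod 3 = 2; 2 ≠ 2 — FAILS  ← closest negative counterexample to 0

Answer: x = -2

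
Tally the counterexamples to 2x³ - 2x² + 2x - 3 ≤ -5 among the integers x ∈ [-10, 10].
Counterexamples in [-10, 10]: {0, 1, 2, 3, 4, 5, 6, 7, 8, 9, 10}.

Counting them gives 11 values.

Answer: 11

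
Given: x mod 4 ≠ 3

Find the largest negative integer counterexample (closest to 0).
Testing negative integers from -1 downward:
x = -1: LHS = (-1) mod 4 = 3; 3 ≠ 3 — FAILS  ← closest negative counterexample to 0

Answer: x = -1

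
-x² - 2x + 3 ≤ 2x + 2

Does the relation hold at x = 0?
x = 0: LHS = -0² - 2·0 + 3 = 3, RHS = 2·0 + 2 = 2; 3 ≤ 2 — FAILS

The relation fails at x = 0, so x = 0 is a counterexample.

Answer: No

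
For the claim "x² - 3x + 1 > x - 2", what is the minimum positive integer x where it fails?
Testing positive integers:
x = 1: LHS = 1² - 3·1 + 1 = -1, RHS = 1 - 2 = -1; -1 > -1 — FAILS  ← smallest positive counterexample

Answer: x = 1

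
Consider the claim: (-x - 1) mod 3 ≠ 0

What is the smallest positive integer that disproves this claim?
Testing positive integers:
x = 1: LHS = (-1 - 1) mod 3 = (-2) mod 3 = 1; 1 ≠ 0 — holds
x = 2: LHS = (-2 - 1) mod 3 = (-3) mod 3 = 0; 0 ≠ 0 — FAILS  ← smallest positive counterexample

Answer: x = 2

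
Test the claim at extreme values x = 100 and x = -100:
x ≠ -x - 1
x = 100: RHS = -100 - 1 = -101; 100 ≠ -101 — holds
x = -100: RHS = -(-100) - 1 = 99; -100 ≠ 99 — holds

Answer: Yes, holds for both x = 100 and x = -100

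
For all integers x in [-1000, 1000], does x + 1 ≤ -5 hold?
The claim fails at x = 0:
x = 0: LHS = 0 + 1 = 1; 1 ≤ -5 — FAILS

Because a single integer refutes it, the statement is false.

Answer: False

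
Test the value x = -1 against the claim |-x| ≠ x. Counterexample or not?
Substitute x = -1 into the relation:
x = -1: LHS = |-(-1)| = |1| = 1; 1 ≠ -1 — holds

The claim holds here, so x = -1 is not a counterexample. (A counterexample exists elsewhere, e.g. x = 0.)

Answer: No, x = -1 is not a counterexample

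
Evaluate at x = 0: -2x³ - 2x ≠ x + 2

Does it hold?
x = 0: LHS = -2·0³ - 2·0 = 0, RHS = 0 + 2 = 2; 0 ≠ 2 — holds

The relation is satisfied at x = 0.

Answer: Yes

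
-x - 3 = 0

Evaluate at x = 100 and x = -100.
x = 100: LHS = -100 - 3 = -103; -103 = 0 — FAILS
x = -100: LHS = -(-100) - 3 = 97; 97 = 0 — FAILS

Answer: No, fails for both x = 100 and x = -100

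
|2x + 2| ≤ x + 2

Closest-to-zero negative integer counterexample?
Testing negative integers from -1 downward:
x = -1: LHS = |2·(-1) + 2| = |0| = 0, RHS = (-1) + 2 = 1; 0 ≤ 1 — holds
x = -2: LHS = |2·(-2) + 2| = |-2| = 2, RHS = (-2) + 2 = 0; 2 ≤ 0 — FAILS  ← closest negative counterexample to 0

Answer: x = -2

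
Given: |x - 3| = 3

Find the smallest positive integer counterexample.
Testing positive integers:
x = 1: LHS = |1 - 3| = |-2| = 2; 2 = 3 — FAILS  ← smallest positive counterexample

Answer: x = 1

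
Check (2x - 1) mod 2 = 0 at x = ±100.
x = 100: LHS = (2·100 - 1) mod 2 = 199 mod 2 = 1; 1 = 0 — FAILS
x = -100: LHS = (2·(-100) - 1) mod 2 = (-201) mod 2 = 1; 1 = 0 — FAILS

Answer: No, fails for both x = 100 and x = -100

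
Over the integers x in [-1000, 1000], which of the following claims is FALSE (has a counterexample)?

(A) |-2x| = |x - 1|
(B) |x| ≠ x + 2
(A) x = 0: LHS = |-2·0| = |0| = 0, RHS = |0 - 1| = |-1| = 1; 0 = 1 — FAILS
(B) x = -1: LHS = |-1| = 1, RHS = (-1) + 2 = 1; 1 ≠ 1 — FAILS

Answer: Both A and B are false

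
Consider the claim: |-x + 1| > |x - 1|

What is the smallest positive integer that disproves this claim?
Testing positive integers:
x = 1: LHS = |-1 + 1| = |0| = 0, RHS = |1 - 1| = |0| = 0; 0 > 0 — FAILS  ← smallest positive counterexample

Answer: x = 1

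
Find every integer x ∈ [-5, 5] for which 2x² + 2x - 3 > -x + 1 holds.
Holds for: {-5, -4, -3, 1, 2, 3, 4, 5}
Fails for: {-2, -1, 0}

Answer: {-5, -4, -3, 1, 2, 3, 4, 5}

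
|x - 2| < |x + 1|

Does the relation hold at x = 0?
x = 0: LHS = |0 - 2| = |-2| = 2, RHS = |0 + 1| = |1| = 1; 2 < 1 — FAILS

The relation fails at x = 0, so x = 0 is a counterexample.

Answer: No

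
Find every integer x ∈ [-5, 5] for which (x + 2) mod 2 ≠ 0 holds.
Holds for: {-5, -3, -1, 1, 3, 5}
Fails for: {-4, -2, 0, 2, 4}

Answer: {-5, -3, -1, 1, 3, 5}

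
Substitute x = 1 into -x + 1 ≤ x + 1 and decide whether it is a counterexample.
Substitute x = 1 into the relation:
x = 1: LHS = -1 + 1 = 0, RHS = 1 + 1 = 2; 0 ≤ 2 — holds

The claim holds here, so x = 1 is not a counterexample. (A counterexample exists elsewhere, e.g. x = -1.)

Answer: No, x = 1 is not a counterexample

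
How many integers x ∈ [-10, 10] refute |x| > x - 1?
Over all integers in [-10, 10], LHS − RHS is smallest at x = 0, where it equals 1:
x = 0: LHS = |0| = 0, RHS = 0 - 1 = -1; 0 > -1 — holds
At the ends of the range:
x = -10: LHS = |-10| = 10, RHS = (-10) - 1 = -11; 10 > -11 — holds
x = 10: LHS = |10| = 10, RHS = 10 - 1 = 9; 10 > 9 — holds
Hence LHS − RHS is never zero or negative, i.e. LHS > RHS throughout, so the relation holds for every integer in [-10, 10].

No counterexample appears in that range.

Answer: 0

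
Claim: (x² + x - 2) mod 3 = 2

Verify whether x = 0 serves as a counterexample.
Substitute x = 0 into the relation:
x = 0: LHS = (0² + 0 - 2) mod 3 = (-2) mod 3 = 1; 1 = 2 — FAILS

Since the claim fails at x = 0, this value is a counterexample.

Answer: Yes, x = 0 is a counterexample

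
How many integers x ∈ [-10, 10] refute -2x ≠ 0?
Counterexamples in [-10, 10]: {0}.

Counting them gives 1 values.

Answer: 1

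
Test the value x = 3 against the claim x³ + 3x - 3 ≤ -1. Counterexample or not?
Substitute x = 3 into the relation:
x = 3: LHS = 3³ + 3·3 - 3 = 33; 33 ≤ -1 — FAILS

Since the claim fails at x = 3, this value is a counterexample.

Answer: Yes, x = 3 is a counterexample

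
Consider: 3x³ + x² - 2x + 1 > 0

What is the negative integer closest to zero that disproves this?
Testing negative integers from -1 downward:
x = -1: LHS = 3·(-1)³ + (-1)² - 2·(-1) + 1 = 1; 1 > 0 — holds
x = -2: LHS = 3·(-2)³ + (-2)² - 2·(-2) + 1 = -15; -15 > 0 — FAILS  ← closest negative counterexample to 0

Answer: x = -2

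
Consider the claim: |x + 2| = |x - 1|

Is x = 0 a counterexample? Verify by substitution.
Substitute x = 0 into the relation:
x = 0: LHS = |0 + 2| = |2| = 2, RHS = |0 - 1| = |-1| = 1; 2 = 1 — FAILS

Since the claim fails at x = 0, this value is a counterexample.

Answer: Yes, x = 0 is a counterexample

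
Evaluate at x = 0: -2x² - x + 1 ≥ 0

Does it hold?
x = 0: LHS = -2·0² - 0 + 1 = 1; 1 ≥ 0 — holds

The relation is satisfied at x = 0.

Answer: Yes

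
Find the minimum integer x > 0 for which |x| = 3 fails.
Testing positive integers:
x = 1: LHS = |1| = 1; 1 = 3 — FAILS  ← smallest positive counterexample

Answer: x = 1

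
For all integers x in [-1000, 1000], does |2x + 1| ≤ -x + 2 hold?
The claim fails at x = 1:
x = 1: LHS = |2·1 + 1| = |3| = 3, RHS = -1 + 2 = 1; 3 ≤ 1 — FAILS

Because a single integer refutes it, the statement is false.

Answer: False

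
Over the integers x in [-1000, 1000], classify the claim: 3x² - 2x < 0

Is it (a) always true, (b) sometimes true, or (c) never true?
Over all integers in [-1000, 1000], LHS − RHS is smallest at x = 0, where it equals 0:
x = 0: LHS = 3·0² - 2·0 = 0; 0 < 0 — FAILS
At the ends of the range:
x = -1000: LHS = 3·(-1000)² - 2·(-1000) = 3002000; 3002000 < 0 — FAILS
x = 1000: LHS = 3·1000² - 2·1000 = 2998000; 2998000 < 0 — FAILS
Hence LHS − RHS is never negative, i.e. LHS ≥ RHS throughout, so the claimed relation (<) fails for every integer in [-1000, 1000].

No integer in the range satisfies it.

Answer: Never true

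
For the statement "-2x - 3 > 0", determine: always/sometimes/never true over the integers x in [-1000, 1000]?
Holds at x = -2: LHS = -2·(-2) - 3 = 1; 1 > 0 — holds
Fails at x = 0: LHS = -2·0 - 3 = -3; -3 > 0 — FAILS
It is satisfied by some integers in the range but not all.

Answer: Sometimes true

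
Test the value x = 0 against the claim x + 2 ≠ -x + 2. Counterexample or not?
Substitute x = 0 into the relation:
x = 0: LHS = 0 + 2 = 2, RHS = -0 + 2 = 2; 2 ≠ 2 — FAILS

Since the claim fails at x = 0, this value is a counterexample.

Answer: Yes, x = 0 is a counterexample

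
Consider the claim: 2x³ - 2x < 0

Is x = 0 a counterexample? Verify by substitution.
Substitute x = 0 into the relation:
x = 0: LHS = 2·0³ - 2·0 = 0; 0 < 0 — FAILS

Since the claim fails at x = 0, this value is a counterexample.

Answer: Yes, x = 0 is a counterexample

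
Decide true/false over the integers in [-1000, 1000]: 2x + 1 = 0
The claim fails at x = 0:
x = 0: LHS = 2·0 + 1 = 1; 1 = 0 — FAILS

Because a single integer refutes it, the statement is false.

Answer: False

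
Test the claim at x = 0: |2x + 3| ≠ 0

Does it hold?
x = 0: LHS = |2·0 + 3| = |3| = 3; 3 ≠ 0 — holds

The relation is satisfied at x = 0.

Answer: Yes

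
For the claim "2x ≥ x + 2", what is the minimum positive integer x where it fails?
Testing positive integers:
x = 1: LHS = 2·1 = 2, RHS = 1 + 2 = 3; 2 ≥ 3 — FAILS  ← smallest positive counterexample

Answer: x = 1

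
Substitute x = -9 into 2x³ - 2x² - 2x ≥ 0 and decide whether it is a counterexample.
Substitute x = -9 into the relation:
x = -9: LHS = 2·(-9)³ - 2·(-9)² - 2·(-9) = -1602; -1602 ≥ 0 — FAILS

Since the claim fails at x = -9, this value is a counterexample.

Answer: Yes, x = -9 is a counterexample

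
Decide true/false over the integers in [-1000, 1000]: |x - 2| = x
The claim fails at x = 0:
x = 0: LHS = |0 - 2| = |-2| = 2; 2 = 0 — FAILS

Because a single integer refutes it, the statement is false.

Answer: False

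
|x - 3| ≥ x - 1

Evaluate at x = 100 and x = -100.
x = 100: LHS = |100 - 3| = |97| = 97, RHS = 100 - 1 = 99; 97 ≥ 99 — FAILS
x = -100: LHS = |(-100) - 3| = |-103| = 103, RHS = (-100) - 1 = -101; 103 ≥ -101 — holds

Answer: Partially: fails for x = 100, holds for x = -100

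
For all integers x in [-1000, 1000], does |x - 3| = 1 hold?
The claim fails at x = 0:
x = 0: LHS = |0 - 3| = |-3| = 3; 3 = 1 — FAILS

Because a single integer refutes it, the statement is false.

Answer: False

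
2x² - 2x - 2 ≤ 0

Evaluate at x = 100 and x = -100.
x = 100: LHS = 2·100² - 2·100 - 2 = 19798; 19798 ≤ 0 — FAILS
x = -100: LHS = 2·(-100)² - 2·(-100) - 2 = 20198; 20198 ≤ 0 — FAILS

Answer: No, fails for both x = 100 and x = -100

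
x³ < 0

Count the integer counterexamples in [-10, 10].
Counterexamples in [-10, 10]: {0, 1, 2, 3, 4, 5, 6, 7, 8, 9, 10}.

Counting them gives 11 values.

Answer: 11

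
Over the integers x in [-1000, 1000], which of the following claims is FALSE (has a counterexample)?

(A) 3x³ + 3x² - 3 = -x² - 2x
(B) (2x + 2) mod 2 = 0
(A) x = 0: LHS = 3·0³ + 3·0² - 3 = -3, RHS = -0² - 2·0 = 0; -3 = 0 — FAILS

(B) For a polynomial with integer coefficients, its value mod 2 depends only on x mod 2, so it suffices to check one representative of each residue class, x = 0, 1:
x = 0: LHS = (2·0 + 2) mod 2 = 2 mod 2 = 0; 0 = 0 — holds
x = 1: LHS = (2·1 + 2) mod 2 = 4 mod 2 = 0; 0 = 0 — holds
The relation holds in every residue class, so the relation holds for every integer in [-1000, 1000].

Only (A) has a counterexample.

Answer: A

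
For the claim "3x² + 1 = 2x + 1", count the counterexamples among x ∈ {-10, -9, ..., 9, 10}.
Counterexamples in [-10, 10]: {-10, -9, -8, -7, -6, -5, -4, -3, -2, -1, 1, 2, 3, 4, 5, 6, 7, 8, 9, 10}.

Counting them gives 20 values.

Answer: 20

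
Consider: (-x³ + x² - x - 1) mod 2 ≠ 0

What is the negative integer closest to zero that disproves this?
Testing negative integers from -1 downward:
x = -1: LHS = (-(-1)³ + (-1)² - (-1) - 1) mod 2 = 2 mod 2 = 0; 0 ≠ 0 — FAILS  ← closest negative counterexample to 0

Answer: x = -1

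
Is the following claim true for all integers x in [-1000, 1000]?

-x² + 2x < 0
The claim fails at x = 0:
x = 0: LHS = -0² + 2·0 = 0; 0 < 0 — FAILS

Because a single integer refutes it, the statement is false.

Answer: False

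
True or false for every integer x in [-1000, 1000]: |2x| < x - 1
The claim fails at x = 0:
x = 0: LHS = |2·0| = |0| = 0, RHS = 0 - 1 = -1; 0 < -1 — FAILS

Because a single integer refutes it, the statement is false.

Answer: False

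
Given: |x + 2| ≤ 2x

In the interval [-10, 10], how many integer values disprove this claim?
Counterexamples in [-10, 10]: {-10, -9, -8, -7, -6, -5, -4, -3, -2, -1, 0, 1}.

Counting them gives 12 values.

Answer: 12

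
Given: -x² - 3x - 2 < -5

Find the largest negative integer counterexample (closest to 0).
Testing negative integers from -1 downward:
x = -1: LHS = -(-1)² - 3·(-1) - 2 = 0; 0 < -5 — FAILS  ← closest negative counterexample to 0

Answer: x = -1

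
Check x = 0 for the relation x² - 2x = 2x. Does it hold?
x = 0: LHS = 0² - 2·0 = 0, RHS = 2·0 = 0; 0 = 0 — holds

The relation is satisfied at x = 0.

Answer: Yes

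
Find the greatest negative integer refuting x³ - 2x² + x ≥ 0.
Testing negative integers from -1 downward:
x = -1: LHS = (-1)³ - 2·(-1)² + (-1) = -4; -4 ≥ 0 — FAILS  ← closest negative counterexample to 0

Answer: x = -1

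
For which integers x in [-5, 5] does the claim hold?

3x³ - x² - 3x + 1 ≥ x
Holds for: {-1, 0, 2, 3, 4, 5}
Fails for: {-5, -4, -3, -2, 1}

Answer: {-1, 0, 2, 3, 4, 5}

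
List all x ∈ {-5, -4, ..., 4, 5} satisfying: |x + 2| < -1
An absolute value is never negative, so the left side is ≥ 0 for every x, while the right side is -1. Tightest case in [-5, 5] is x = -2:
x = -2: LHS = |(-2) + 2| = |0| = 0; 0 < -1 — FAILS
Hence LHS − RHS is never negative, i.e. LHS ≥ RHS throughout, so the claimed relation (<) fails for every integer in [-5, 5].

Answer: None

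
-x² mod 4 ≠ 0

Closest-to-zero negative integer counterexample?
Testing negative integers from -1 downward:
x = -1: LHS = (-(-1)²) mod 4 = (-1) mod 4 = 3; 3 ≠ 0 — holds
x = -2: LHS = (-(-2)²) mod 4 = (-4) mod 4 = 0; 0 ≠ 0 — FAILS  ← closest negative counterexample to 0

Answer: x = -2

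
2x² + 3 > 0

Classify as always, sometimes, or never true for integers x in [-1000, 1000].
Over all integers in [-1000, 1000], LHS − RHS is smallest at x = 0, where it equals 3:
x = 0: LHS = 2·0² + 3 = 3; 3 > 0 — holds
At the ends of the range:
x = -1000: LHS = 2·(-1000)² + 3 = 2000003; 2000003 > 0 — holds
x = 1000: LHS = 2·1000² + 3 = 2000003; 2000003 > 0 — holds
Hence LHS − RHS is never zero or negative, i.e. LHS > RHS throughout, so the relation holds for every integer in [-1000, 1000].

No counterexample exists.

Answer: Always true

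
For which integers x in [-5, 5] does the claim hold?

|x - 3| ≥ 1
Holds for: {-5, -4, -3, -2, -1, 0, 1, 2, 4, 5}
Fails for: {3}

Answer: {-5, -4, -3, -2, -1, 0, 1, 2, 4, 5}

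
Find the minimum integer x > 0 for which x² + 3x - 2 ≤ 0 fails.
Testing positive integers:
x = 1: LHS = 1² + 3·1 - 2 = 2; 2 ≤ 0 — FAILS  ← smallest positive counterexample

Answer: x = 1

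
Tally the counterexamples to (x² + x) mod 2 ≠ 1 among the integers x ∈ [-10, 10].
For a polynomial with integer coefficients, its value mod 2 depends only on x mod 2, so it suffices to check one representative of each residue class, x = 0, 1:
x = 0: LHS = (0² + 0) mod 2 = 0 mod 2 = 0; 0 ≠ 1 — holds
x = 1: LHS = (1² + 1) mod 2 = 2 mod 2 = 0; 0 ≠ 1 — holds
The relation holds in every residue class, so the relation holds for every integer in [-10, 10].

No counterexample appears in that range.

Answer: 0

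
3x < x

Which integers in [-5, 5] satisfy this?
Holds for: {-5, -4, -3, -2, -1}
Fails for: {0, 1, 2, 3, 4, 5}

Answer: {-5, -4, -3, -2, -1}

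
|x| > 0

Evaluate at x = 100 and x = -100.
x = 100: LHS = |100| = 100; 100 > 0 — holds
x = -100: LHS = |-100| = 100; 100 > 0 — holds

Answer: Yes, holds for both x = 100 and x = -100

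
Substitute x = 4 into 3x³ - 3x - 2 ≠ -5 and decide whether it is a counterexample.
Substitute x = 4 into the relation:
x = 4: LHS = 3·4³ - 3·4 - 2 = 178; 178 ≠ -5 — holds

The relation holds at x = 4, so it is not a counterexample.

Answer: No, x = 4 is not a counterexample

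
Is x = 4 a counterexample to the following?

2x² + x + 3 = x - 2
Substitute x = 4 into the relation:
x = 4: LHS = 2·4² + 4 + 3 = 39, RHS = 4 - 2 = 2; 39 = 2 — FAILS

Since the claim fails at x = 4, this value is a counterexample.

Answer: Yes, x = 4 is a counterexample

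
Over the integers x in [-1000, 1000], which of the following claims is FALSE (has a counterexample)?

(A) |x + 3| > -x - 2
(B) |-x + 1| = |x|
(A) x = -3: LHS = |(-3) + 3| = |0| = 0, RHS = -(-3) - 2 = 1; 0 > 1 — FAILS
(B) x = 0: LHS = |-0 + 1| = |1| = 1, RHS = |0| = 0; 1 = 0 — FAILS

Answer: Both A and B are false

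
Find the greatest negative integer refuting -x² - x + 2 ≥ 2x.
Testing negative integers from -1 downward:
x = -1: LHS = -(-1)² - (-1) + 2 = 2, RHS = 2·(-1) = -2; 2 ≥ -2 — holds
x = -2: LHS = -(-2)² - (-2) + 2 = 0, RHS = 2·(-2) = -4; 0 ≥ -4 — holds
x = -3: LHS = -(-3)² - (-3) + 2 = -4, RHS = 2·(-3) = -6; -4 ≥ -6 — holds
x = -4: LHS = -(-4)² - (-4) + 2 = -10, RHS = 2·(-4) = -8; -10 ≥ -8 — FAILS  ← closest negative counterexample to 0

Answer: x = -4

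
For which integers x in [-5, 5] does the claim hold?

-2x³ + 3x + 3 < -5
Holds for: {2, 3, 4, 5}
Fails for: {-5, -4, -3, -2, -1, 0, 1}

Answer: {2, 3, 4, 5}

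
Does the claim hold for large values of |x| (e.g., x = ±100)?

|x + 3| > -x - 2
x = 100: LHS = |100 + 3| = |103| = 103, RHS = -100 - 2 = -102; 103 > -102 — holds
x = -100: LHS = |(-100) + 3| = |-97| = 97, RHS = -(-100) - 2 = 98; 97 > 98 — FAILS

Answer: Partially: holds for x = 100, fails for x = -100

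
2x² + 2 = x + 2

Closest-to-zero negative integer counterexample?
Testing negative integers from -1 downward:
x = -1: LHS = 2·(-1)² + 2 = 4, RHS = (-1) + 2 = 1; 4 = 1 — FAILS  ← closest negative counterexample to 0

Answer: x = -1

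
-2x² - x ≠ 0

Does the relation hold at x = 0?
x = 0: LHS = -2·0² - 0 = 0; 0 ≠ 0 — FAILS

The relation fails at x = 0, so x = 0 is a counterexample.

Answer: No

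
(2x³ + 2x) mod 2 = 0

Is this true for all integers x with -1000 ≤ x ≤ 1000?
For a polynomial with integer coefficients, its value mod 2 depends only on x mod 2, so it suffices to check one representative of each residue class, x = 0, 1:
x = 0: LHS = (2·0³ + 2·0) mod 2 = 0 mod 2 = 0; 0 = 0 — holds
x = 1: LHS = (2·1³ + 2·1) mod 2 = 4 mod 2 = 0; 0 = 0 — holds
The relation holds in every residue class, so the relation holds for every integer in [-1000, 1000].

No counterexample exists.

Answer: True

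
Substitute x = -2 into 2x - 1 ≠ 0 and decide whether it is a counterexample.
Substitute x = -2 into the relation:
x = -2: LHS = 2·(-2) - 1 = -5; -5 ≠ 0 — holds

The relation holds at x = -2, so it is not a counterexample.

Answer: No, x = -2 is not a counterexample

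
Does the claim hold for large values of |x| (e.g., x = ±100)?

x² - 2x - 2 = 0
x = 100: LHS = 100² - 2·100 - 2 = 9798; 9798 = 0 — FAILS
x = -100: LHS = (-100)² - 2·(-100) - 2 = 10198; 10198 = 0 — FAILS

Answer: No, fails for both x = 100 and x = -100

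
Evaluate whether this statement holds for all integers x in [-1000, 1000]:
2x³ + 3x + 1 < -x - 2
The claim fails at x = 0:
x = 0: LHS = 2·0³ + 3·0 + 1 = 1, RHS = -0 - 2 = -2; 1 < -2 — FAILS

Because a single integer refutes it, the statement is false.

Answer: False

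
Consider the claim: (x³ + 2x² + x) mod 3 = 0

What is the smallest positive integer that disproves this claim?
Testing positive integers:
x = 1: LHS = (1³ + 2·1² + 1) mod 3 = 4 mod 3 = 1; 1 = 0 — FAILS  ← smallest positive counterexample

Answer: x = 1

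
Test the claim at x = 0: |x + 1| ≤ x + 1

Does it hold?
x = 0: LHS = |0 + 1| = |1| = 1, RHS = 0 + 1 = 1; 1 ≤ 1 — holds

The relation is satisfied at x = 0.

Answer: Yes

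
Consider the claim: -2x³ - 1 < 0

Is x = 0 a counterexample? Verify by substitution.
Substitute x = 0 into the relation:
x = 0: LHS = -2·0³ - 1 = -1; -1 < 0 — holds

The claim holds here, so x = 0 is not a counterexample. (A counterexample exists elsewhere, e.g. x = -1.)

Answer: No, x = 0 is not a counterexample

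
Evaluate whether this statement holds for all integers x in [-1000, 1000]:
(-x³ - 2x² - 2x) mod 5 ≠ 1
The claim fails at x = -1:
x = -1: LHS = (-(-1)³ - 2·(-1)² - 2·(-1)) mod 5 = 1 mod 5 = 1; 1 ≠ 1 — FAILS

Because a single integer refutes it, the statement is false.

Answer: False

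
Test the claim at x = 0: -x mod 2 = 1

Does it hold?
x = 0: LHS = (-0) mod 2 = 0 mod 2 = 0; 0 = 1 — FAILS

The relation fails at x = 0, so x = 0 is a counterexample.

Answer: No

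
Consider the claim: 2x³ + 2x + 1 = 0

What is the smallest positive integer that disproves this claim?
Testing positive integers:
x = 1: LHS = 2·1³ + 2·1 + 1 = 5; 5 = 0 — FAILS  ← smallest positive counterexample

Answer: x = 1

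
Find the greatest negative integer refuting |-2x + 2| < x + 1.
Testing negative integers from -1 downward:
x = -1: LHS = |-2·(-1) + 2| = |4| = 4, RHS = (-1) + 1 = 0; 4 < 0 — FAILS  ← closest negative counterexample to 0

Answer: x = -1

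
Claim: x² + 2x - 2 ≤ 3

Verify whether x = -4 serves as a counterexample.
Substitute x = -4 into the relation:
x = -4: LHS = (-4)² + 2·(-4) - 2 = 6; 6 ≤ 3 — FAILS

Since the claim fails at x = -4, this value is a counterexample.

Answer: Yes, x = -4 is a counterexample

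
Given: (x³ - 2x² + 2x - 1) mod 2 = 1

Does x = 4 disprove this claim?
Substitute x = 4 into the relation:
x = 4: LHS = (4³ - 2·4² + 2·4 - 1) mod 2 = 39 mod 2 = 1; 1 = 1 — holds

The claim holds here, so x = 4 is not a counterexample. (A counterexample exists elsewhere, e.g. x = 1.)

Answer: No, x = 4 is not a counterexample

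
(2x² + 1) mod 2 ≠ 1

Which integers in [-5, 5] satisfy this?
For a polynomial with integer coefficients, its value mod 2 depends only on x mod 2, so it suffices to check one representative of each residue class, x = 0, 1:
x = 0: LHS = (2·0² + 1) mod 2 = 1 mod 2 = 1; 1 ≠ 1 — FAILS
x = 1: LHS = (2·1² + 1) mod 2 = 3 mod 2 = 1; 1 ≠ 1 — FAILS
The relation fails in every residue class, so the claimed relation (≠) fails for every integer in [-5, 5].

Answer: None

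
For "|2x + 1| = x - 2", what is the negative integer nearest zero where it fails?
Testing negative integers from -1 downward:
x = -1: LHS = |2·(-1) + 1| = |-1| = 1, RHS = (-1) - 2 = -3; 1 = -3 — FAILS  ← closest negative counterexample to 0

Answer: x = -1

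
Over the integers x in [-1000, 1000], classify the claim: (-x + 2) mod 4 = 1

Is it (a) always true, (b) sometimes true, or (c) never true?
Holds at x = 1: LHS = (-1 + 2) mod 4 = 1 mod 4 = 1; 1 = 1 — holds
Fails at x = 0: LHS = (-0 + 2) mod 4 = 2 mod 4 = 2; 2 = 1 — FAILS
It is satisfied by some integers in the range but not all.

Answer: Sometimes true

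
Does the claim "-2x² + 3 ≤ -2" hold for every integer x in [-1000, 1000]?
The claim fails at x = 0:
x = 0: LHS = -2·0² + 3 = 3; 3 ≤ -2 — FAILS

Because a single integer refutes it, the statement is false.

Answer: False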